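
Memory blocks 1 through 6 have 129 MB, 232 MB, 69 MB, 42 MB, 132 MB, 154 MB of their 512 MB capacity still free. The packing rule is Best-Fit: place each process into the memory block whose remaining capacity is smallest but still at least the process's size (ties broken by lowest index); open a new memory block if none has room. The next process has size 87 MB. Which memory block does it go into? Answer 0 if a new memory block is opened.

Memory blocks with room: memory block 1 (129 MB), memory block 2 (232 MB), memory block 5 (132 MB), memory block 6 (154 MB).
Tightest fit is memory block 1 with 129 MB free.

1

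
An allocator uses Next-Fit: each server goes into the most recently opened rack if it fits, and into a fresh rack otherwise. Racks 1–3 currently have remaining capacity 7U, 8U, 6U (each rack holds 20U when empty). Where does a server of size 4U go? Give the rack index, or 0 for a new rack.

Next-Fit only looks at rack 3, which has 6U free.
4U fits there.

3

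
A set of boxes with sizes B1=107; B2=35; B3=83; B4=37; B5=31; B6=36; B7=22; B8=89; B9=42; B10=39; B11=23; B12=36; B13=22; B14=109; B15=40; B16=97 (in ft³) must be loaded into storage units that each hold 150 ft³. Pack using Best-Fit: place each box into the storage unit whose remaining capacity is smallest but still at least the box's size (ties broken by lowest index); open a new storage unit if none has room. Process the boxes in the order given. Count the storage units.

7 storage units

B1 (107 ft³) → storage unit 1 (remaining 43 ft³)
B2 (35 ft³) → storage unit 1 (remaining 8 ft³)
B3 (83 ft³) → storage unit 2 (remaining 67 ft³)
B4 (37 ft³) → storage unit 2 (remaining 30 ft³)
B5 (31 ft³) → storage unit 3 (remaining 119 ft³)
B6 (36 ft³) → storage unit 3 (remaining 83 ft³)
B7 (22 ft³) → storage unit 2 (remaining 8 ft³)
B8 (89 ft³) → storage unit 4 (remaining 61 ft³)
B9 (42 ft³) → storage unit 4 (remaining 19 ft³)
B10 (39 ft³) → storage unit 3 (remaining 44 ft³)
B11 (23 ft³) → storage unit 3 (remaining 21 ft³)
B12 (36 ft³) → storage unit 5 (remaining 114 ft³)
B13 (22 ft³) → storage unit 5 (remaining 92 ft³)
B14 (109 ft³) → storage unit 6 (remaining 41 ft³)
B15 (40 ft³) → storage unit 6 (remaining 1 ft³)
B16 (97 ft³) → storage unit 7 (remaining 53 ft³)
Final storage units: [107,35] [83,37,22] [31,36,39,23] [89,42] [36,22] [109,40] [97].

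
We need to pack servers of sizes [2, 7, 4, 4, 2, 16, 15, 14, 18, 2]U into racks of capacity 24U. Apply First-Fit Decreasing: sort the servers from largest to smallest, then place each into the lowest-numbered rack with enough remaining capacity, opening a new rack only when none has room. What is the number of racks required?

Sorted descending: 18, 16, 15, 14, 7, 4, 4, 2, 2, 2.
18U → rack 1 (remaining 6U)
16U → rack 2 (remaining 8U)
15U → rack 3 (remaining 9U)
14U → rack 4 (remaining 10U)
7U → rack 2 (remaining 1U)
4U → rack 1 (remaining 2U)
4U → rack 3 (remaining 5U)
2U → rack 1 (remaining 0U)
2U → rack 3 (remaining 3U)
2U → rack 3 (remaining 1U)

4 racks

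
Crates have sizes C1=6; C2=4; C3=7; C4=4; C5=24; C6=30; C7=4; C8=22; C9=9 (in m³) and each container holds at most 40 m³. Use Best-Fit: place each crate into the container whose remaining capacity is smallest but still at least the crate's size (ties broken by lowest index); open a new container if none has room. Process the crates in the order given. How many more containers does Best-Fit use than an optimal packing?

Best-Fit: [6,4,7,4] [24,9] [30,4] [22] → 4 containers.
Total size 110 m³; any packing needs at least ⌈110/40⌉ = 3 containers.
An optimal packing achieves that bound: [30,9] [24,7,6] [22,4,4,4] → 3 containers.
Excess: 4 − 3 = 1.

1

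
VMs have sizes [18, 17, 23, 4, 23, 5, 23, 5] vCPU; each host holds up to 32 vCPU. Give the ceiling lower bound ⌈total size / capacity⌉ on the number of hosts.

Total size = 18 + 17 + 23 + 4 + 23 + 5 + 23 + 5 = 118 vCPU.
⌈118 / 32⌉ = 4.

4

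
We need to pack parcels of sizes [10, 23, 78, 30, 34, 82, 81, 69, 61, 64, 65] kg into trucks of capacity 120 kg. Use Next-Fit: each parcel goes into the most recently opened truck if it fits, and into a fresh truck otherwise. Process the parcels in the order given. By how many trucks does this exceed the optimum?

Next-Fit: [10,23,78] [30,34] [82] [81] [69] [61] [64] [65] → 8 trucks.
7 parcels exceed 60 kg (half the capacity), and no two of those can share a truck, so at least 7 trucks are needed.
An optimal packing achieves that bound: [82,34] [81,30] [78,23,10] [69] [65] [64] [61] → 7 trucks.
Excess: 8 − 7 = 1.

1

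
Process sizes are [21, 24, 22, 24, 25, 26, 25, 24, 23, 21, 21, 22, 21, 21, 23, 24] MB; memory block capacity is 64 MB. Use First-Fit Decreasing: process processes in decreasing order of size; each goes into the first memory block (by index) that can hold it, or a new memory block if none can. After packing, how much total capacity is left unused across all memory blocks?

81

Sorted descending: 26, 25, 25, 24, 24, 24, 24, 23, 23, 22, 22, 21, 21, 21, 21, 21.
memory block 1: place 26 MB, 38 MB left
memory block 1: place 25 MB, 13 MB left
memory block 2: place 25 MB, 39 MB left
memory block 2: place 24 MB, 15 MB left
memory block 3: place 24 MB, 40 MB left
memory block 3: place 24 MB, 16 MB left
memory block 4: place 24 MB, 40 MB left
memory block 4: place 23 MB, 17 MB left
memory block 5: place 23 MB, 41 MB left
memory block 5: place 22 MB, 19 MB left
memory block 6: place 22 MB, 42 MB left
memory block 6: place 21 MB, 21 MB left
memory block 6: place 21 MB, 0 MB left
memory block 7: place 21 MB, 43 MB left
memory block 7: place 21 MB, 22 MB left
memory block 7: place 21 MB, 1 MB left
7 memory blocks × 64 MB = 448 MB; used 367 MB; unused 81 MB.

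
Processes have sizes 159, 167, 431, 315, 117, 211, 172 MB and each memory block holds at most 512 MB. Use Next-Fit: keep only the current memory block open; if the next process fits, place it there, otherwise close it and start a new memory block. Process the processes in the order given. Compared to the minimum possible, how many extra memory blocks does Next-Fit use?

0

Next-Fit: [159,167] [431] [315,117] [211,172] → 4 memory blocks.
Total size 1572 MB; any packing needs at least ⌈1572/512⌉ = 4 memory blocks.
So 4 is already optimal.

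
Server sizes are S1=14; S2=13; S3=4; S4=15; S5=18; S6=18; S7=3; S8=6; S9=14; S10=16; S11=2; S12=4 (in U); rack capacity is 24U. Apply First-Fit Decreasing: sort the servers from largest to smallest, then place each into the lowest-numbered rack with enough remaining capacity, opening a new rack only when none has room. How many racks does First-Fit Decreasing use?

7 racks

Sorted descending: 18, 18, 16, 15, 14, 14, 13, 6, 4, 4, 3, 2.
18U → rack 1 (remaining 6U)
18U → rack 2 (remaining 6U)
16U → rack 3 (remaining 8U)
15U → rack 4 (remaining 9U)
14U → rack 5 (remaining 10U)
14U → rack 6 (remaining 10U)
13U → rack 7 (remaining 11U)
6U → rack 1 (remaining 0U)
4U → rack 2 (remaining 2U)
4U → rack 3 (remaining 4U)
3U → rack 3 (remaining 1U)
2U → rack 2 (remaining 0U)
Final racks: [18,6] [18,4,2] [16,4,3] [15] [14] [14] [13].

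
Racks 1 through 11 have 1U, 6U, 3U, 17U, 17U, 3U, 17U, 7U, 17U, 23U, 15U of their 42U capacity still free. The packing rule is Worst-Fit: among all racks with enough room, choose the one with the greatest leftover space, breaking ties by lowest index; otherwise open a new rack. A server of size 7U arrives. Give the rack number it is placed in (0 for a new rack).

Racks with room: rack 4 (17U), rack 5 (17U), rack 7 (17U), rack 8 (7U), rack 9 (17U), rack 10 (23U), rack 11 (15U).
Most room is rack 10 with 23U free.

10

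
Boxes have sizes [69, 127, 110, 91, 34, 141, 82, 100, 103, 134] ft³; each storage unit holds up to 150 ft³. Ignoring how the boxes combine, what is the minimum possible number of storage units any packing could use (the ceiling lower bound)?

Total size = 69 + 127 + 110 + 91 + 34 + 141 + 82 + 100 + 103 + 134 = 991 ft³.
⌈991 / 150⌉ = 7.

7 storage units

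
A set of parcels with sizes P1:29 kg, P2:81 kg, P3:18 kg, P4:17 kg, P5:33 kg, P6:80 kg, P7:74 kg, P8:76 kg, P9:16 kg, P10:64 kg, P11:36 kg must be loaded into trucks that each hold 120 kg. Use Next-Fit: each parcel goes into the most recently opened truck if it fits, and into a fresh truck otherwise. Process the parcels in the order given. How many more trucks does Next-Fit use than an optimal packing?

Next-Fit: [29,81] [18,17,33] [80] [74] [76,16] [64,36] → 6 trucks.
Total size 524 kg; any packing needs at least ⌈524/120⌉ = 5 trucks.
An optimal packing achieves that bound: [81,36] [80,33] [76,29] [74,18,17] [64,16] → 5 trucks.
Excess: 6 − 5 = 1.

1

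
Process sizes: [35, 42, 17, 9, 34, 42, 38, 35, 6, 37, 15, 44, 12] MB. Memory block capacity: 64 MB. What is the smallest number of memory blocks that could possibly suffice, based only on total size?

Total size = 35 + 42 + 17 + 9 + 34 + 42 + 38 + 35 + 6 + 37 + 15 + 44 + 12 = 366 MB.
⌈366 / 64⌉ = 6.

6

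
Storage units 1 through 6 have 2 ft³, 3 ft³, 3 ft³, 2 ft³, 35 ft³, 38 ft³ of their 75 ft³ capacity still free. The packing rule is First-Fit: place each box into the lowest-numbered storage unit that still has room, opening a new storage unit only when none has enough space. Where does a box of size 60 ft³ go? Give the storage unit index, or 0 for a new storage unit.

0

No storage unit has ≥ 60 ft³ free, so a new storage unit is opened.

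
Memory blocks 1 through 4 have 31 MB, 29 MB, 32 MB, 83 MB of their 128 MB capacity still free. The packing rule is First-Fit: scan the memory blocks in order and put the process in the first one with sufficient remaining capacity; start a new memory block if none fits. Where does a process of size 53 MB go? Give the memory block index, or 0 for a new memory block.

4

Memory blocks with room: memory block 4 (83 MB).
The first with room is memory block 4.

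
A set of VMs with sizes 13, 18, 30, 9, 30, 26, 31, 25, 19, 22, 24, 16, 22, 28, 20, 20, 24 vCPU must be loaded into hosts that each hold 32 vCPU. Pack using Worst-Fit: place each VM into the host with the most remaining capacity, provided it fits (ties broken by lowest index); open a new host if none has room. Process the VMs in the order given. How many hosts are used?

host 1: place 13 vCPU, 19 vCPU left
host 1: place 18 vCPU, 1 vCPU left
host 2: place 30 vCPU, 2 vCPU left
host 3: place 9 vCPU, 23 vCPU left
host 4: place 30 vCPU, 2 vCPU left
host 5: place 26 vCPU, 6 vCPU left
host 6: place 31 vCPU, 1 vCPU left
host 7: place 25 vCPU, 7 vCPU left
host 3: place 19 vCPU, 4 vCPU left
host 8: place 22 vCPU, 10 vCPU left
host 9: place 24 vCPU, 8 vCPU left
host 10: place 16 vCPU, 16 vCPU left
host 11: place 22 vCPU, 10 vCPU left
host 12: place 28 vCPU, 4 vCPU left
host 13: place 20 vCPU, 12 vCPU left
host 14: place 20 vCPU, 12 vCPU left
host 15: place 24 vCPU, 8 vCPU left

15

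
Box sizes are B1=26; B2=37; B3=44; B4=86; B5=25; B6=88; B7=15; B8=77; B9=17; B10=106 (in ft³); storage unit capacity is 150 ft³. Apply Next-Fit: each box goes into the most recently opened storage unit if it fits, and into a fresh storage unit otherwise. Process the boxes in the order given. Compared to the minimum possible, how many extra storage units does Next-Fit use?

1

Next-Fit: [26,37,44] [86,25] [88,15] [77,17] [106] → 5 storage units.
Total size 521 ft³; any packing needs at least ⌈521/150⌉ = 4 storage units.
An optimal packing achieves that bound: [106,44] [88,37,25] [86,26,17,15] [77] → 4 storage units.
Excess: 5 − 4 = 1.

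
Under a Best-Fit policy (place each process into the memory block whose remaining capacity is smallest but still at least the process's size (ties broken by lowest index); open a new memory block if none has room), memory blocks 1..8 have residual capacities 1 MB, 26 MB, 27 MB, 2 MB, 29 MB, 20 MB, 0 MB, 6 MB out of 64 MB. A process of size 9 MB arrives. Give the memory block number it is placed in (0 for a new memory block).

6

Memory blocks with room: memory block 2 (26 MB), memory block 3 (27 MB), memory block 5 (29 MB), memory block 6 (20 MB).
Tightest fit is memory block 6 with 20 MB free.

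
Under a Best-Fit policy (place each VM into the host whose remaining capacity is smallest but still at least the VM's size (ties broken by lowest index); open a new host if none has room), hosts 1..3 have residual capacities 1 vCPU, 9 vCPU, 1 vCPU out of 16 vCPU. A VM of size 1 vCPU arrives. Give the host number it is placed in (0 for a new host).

1

Hosts with room: host 1 (1 vCPU), host 2 (9 vCPU), host 3 (1 vCPU).
Tightest fit is host 1 with 1 vCPU free.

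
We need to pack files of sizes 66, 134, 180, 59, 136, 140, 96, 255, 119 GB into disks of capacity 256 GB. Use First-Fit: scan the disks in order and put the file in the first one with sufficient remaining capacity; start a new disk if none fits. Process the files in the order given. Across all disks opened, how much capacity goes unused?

66 GB → disk 1 (remaining 190 GB)
134 GB → disk 1 (remaining 56 GB)
180 GB → disk 2 (remaining 76 GB)
59 GB → disk 2 (remaining 17 GB)
136 GB → disk 3 (remaining 120 GB)
140 GB → disk 4 (remaining 116 GB)
96 GB → disk 3 (remaining 24 GB)
255 GB → disk 5 (remaining 1 GB)
119 GB → disk 6 (remaining 137 GB)
6 disks × 256 GB = 1536 GB; used 1185 GB; unused 351 GB.

351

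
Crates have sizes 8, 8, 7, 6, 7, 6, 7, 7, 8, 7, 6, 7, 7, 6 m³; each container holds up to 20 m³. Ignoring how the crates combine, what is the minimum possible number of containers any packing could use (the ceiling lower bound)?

5

Total size = 8 + 8 + 7 + 6 + 7 + 6 + 7 + 7 + 8 + 7 + 6 + 7 + 7 + 6 = 97 m³.
⌈97 / 20⌉ = 5.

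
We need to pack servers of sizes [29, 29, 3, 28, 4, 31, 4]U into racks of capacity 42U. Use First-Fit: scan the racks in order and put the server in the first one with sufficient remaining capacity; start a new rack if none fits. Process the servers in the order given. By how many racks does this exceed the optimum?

0

First-Fit: [29,3,4,4] [29] [28] [31] → 4 racks.
Total size 128U; any packing needs at least ⌈128/42⌉ = 4 racks.
So 4 is already optimal.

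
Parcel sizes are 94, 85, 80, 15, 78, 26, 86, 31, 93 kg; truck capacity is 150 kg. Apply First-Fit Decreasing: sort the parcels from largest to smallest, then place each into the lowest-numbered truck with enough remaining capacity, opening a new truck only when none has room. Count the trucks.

6

Sorted descending: 94, 93, 86, 85, 80, 78, 31, 26, 15.
94 kg → truck 1 (remaining 56 kg)
93 kg → truck 2 (remaining 57 kg)
86 kg → truck 3 (remaining 64 kg)
85 kg → truck 4 (remaining 65 kg)
80 kg → truck 5 (remaining 70 kg)
78 kg → truck 6 (remaining 72 kg)
31 kg → truck 1 (remaining 25 kg)
26 kg → truck 2 (remaining 31 kg)
15 kg → truck 1 (remaining 10 kg)
Final trucks: [94,31,15] [93,26] [86] [85] [80] [78].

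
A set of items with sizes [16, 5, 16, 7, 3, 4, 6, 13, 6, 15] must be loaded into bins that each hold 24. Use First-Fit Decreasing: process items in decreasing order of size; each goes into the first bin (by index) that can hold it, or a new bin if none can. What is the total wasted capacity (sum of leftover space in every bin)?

Sorted descending: 16, 16, 15, 13, 7, 6, 6, 5, 4, 3.
16 → bin 1 (remaining 8)
16 → bin 2 (remaining 8)
15 → bin 3 (remaining 9)
13 → bin 4 (remaining 11)
7 → bin 1 (remaining 1)
6 → bin 2 (remaining 2)
6 → bin 3 (remaining 3)
5 → bin 4 (remaining 6)
4 → bin 4 (remaining 2)
3 → bin 3 (remaining 0)
4 bins × 24 = 96; used 91; unused 5.

5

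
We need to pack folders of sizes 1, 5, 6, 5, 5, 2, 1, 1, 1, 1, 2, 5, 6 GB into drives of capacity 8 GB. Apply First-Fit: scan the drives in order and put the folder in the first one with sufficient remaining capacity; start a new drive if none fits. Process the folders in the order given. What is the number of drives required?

6

Put 1 GB in drive 1; 7 GB remain.
Put 5 GB in drive 1; 2 GB remain.
Put 6 GB in drive 2; 2 GB remain.
Put 5 GB in drive 3; 3 GB remain.
Put 5 GB in drive 4; 3 GB remain.
Put 2 GB in drive 1; 0 GB remain.
Put 1 GB in drive 2; 1 GB remain.
Put 1 GB in drive 2; 0 GB remain.
Put 1 GB in drive 3; 2 GB remain.
Put 1 GB in drive 3; 1 GB remain.
Put 2 GB in drive 4; 1 GB remain.
Put 5 GB in drive 5; 3 GB remain.
Put 6 GB in drive 6; 2 GB remain.
Final drives: [1,5,2] [6,1,1] [5,1,1] [5,2] [5] [6].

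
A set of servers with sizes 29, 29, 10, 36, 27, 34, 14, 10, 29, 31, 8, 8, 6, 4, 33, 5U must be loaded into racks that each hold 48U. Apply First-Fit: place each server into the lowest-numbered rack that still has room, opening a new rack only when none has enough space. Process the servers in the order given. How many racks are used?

Put 29U in rack 1; 19U remain.
Put 29U in rack 2; 19U remain.
Put 10U in rack 1; 9U remain.
Put 36U in rack 3; 12U remain.
Put 27U in rack 4; 21U remain.
Put 34U in rack 5; 14U remain.
Put 14U in rack 2; 5U remain.
Put 10U in rack 3; 2U remain.
Put 29U in rack 6; 19U remain.
Put 31U in rack 7; 17U remain.
Put 8U in rack 1; 1U remain.
Put 8U in rack 4; 13U remain.
Put 6U in rack 4; 7U remain.
Put 4U in rack 2; 1U remain.
Put 33U in rack 8; 15U remain.
Put 5U in rack 4; 2U remain.

8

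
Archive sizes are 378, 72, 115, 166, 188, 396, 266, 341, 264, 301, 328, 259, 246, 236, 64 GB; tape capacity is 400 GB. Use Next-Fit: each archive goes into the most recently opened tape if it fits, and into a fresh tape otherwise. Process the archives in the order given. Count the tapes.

378 GB → tape 1 (remaining 22 GB)
72 GB → tape 2 (remaining 328 GB)
115 GB → tape 2 (remaining 213 GB)
166 GB → tape 2 (remaining 47 GB)
188 GB → tape 3 (remaining 212 GB)
396 GB → tape 4 (remaining 4 GB)
266 GB → tape 5 (remaining 134 GB)
341 GB → tape 6 (remaining 59 GB)
264 GB → tape 7 (remaining 136 GB)
301 GB → tape 8 (remaining 99 GB)
328 GB → tape 9 (remaining 72 GB)
259 GB → tape 10 (remaining 141 GB)
246 GB → tape 11 (remaining 154 GB)
236 GB → tape 12 (remaining 164 GB)
64 GB → tape 12 (remaining 100 GB)

12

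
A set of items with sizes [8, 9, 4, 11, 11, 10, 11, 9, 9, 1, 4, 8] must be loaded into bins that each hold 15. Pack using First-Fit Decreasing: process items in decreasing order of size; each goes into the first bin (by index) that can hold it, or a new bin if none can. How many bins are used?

9

Sorted descending: 11, 11, 11, 10, 9, 9, 9, 8, 8, 4, 4, 1.
Put 11 in bin 1; 4 remain.
Put 11 in bin 2; 4 remain.
Put 11 in bin 3; 4 remain.
Put 10 in bin 4; 5 remain.
Put 9 in bin 5; 6 remain.
Put 9 in bin 6; 6 remain.
Put 9 in bin 7; 6 remain.
Put 8 in bin 8; 7 remain.
Put 8 in bin 9; 7 remain.
Put 4 in bin 1; 0 remain.
Put 4 in bin 2; 0 remain.
Put 1 in bin 3; 3 remain.
Final bins: [11,4] [11,4] [11,1] [10] [9] [9] [9] [8] [8].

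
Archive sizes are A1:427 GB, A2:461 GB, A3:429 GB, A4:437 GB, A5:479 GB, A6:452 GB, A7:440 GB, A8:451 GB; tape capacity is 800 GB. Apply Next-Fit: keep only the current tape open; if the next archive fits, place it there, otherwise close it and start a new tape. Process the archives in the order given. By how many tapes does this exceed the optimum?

Next-Fit: [427] [461] [429] [437] [479] [452] [440] [451] → 8 tapes.
8 archives exceed 400 GB (half the capacity), and no two of those can share a tape, so at least 8 tapes are needed.
So 8 is already optimal.

0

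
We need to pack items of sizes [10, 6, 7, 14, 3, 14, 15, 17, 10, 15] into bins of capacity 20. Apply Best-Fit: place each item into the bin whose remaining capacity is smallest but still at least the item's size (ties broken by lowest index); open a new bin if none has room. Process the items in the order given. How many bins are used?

bin 1: place 10, 10 left
bin 1: place 6, 4 left
bin 2: place 7, 13 left
bin 3: place 14, 6 left
bin 1: place 3, 1 left
bin 4: place 14, 6 left
bin 5: place 15, 5 left
bin 6: place 17, 3 left
bin 2: place 10, 3 left
bin 7: place 15, 5 left
Final bins: [10,6,3] [7,10] [14] [14] [15] [17] [15].

7 bins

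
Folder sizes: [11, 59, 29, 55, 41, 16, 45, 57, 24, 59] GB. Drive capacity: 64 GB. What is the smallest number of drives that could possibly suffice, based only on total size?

7

Total size = 11 + 59 + 29 + 55 + 41 + 16 + 45 + 57 + 24 + 59 = 396 GB.
⌈396 / 64⌉ = 7.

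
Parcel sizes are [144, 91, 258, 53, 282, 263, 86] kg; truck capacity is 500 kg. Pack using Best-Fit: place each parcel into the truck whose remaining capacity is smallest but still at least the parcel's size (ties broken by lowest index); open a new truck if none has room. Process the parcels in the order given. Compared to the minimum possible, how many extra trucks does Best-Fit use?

0

Best-Fit: [144,91,258] [53,282,86] [263] → 3 trucks.
Total size 1177 kg; any packing needs at least ⌈1177/500⌉ = 3 trucks.
So 3 is already optimal.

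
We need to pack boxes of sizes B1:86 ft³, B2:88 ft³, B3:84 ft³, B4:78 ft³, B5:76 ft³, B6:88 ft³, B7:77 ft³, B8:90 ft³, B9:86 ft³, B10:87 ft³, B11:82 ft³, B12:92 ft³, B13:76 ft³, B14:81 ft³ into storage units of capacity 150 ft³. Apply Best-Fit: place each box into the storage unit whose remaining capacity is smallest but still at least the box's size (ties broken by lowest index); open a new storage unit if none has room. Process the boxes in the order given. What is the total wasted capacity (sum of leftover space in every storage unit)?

storage unit 1: place B1 (86 ft³), 64 ft³ left
storage unit 2: place B2 (88 ft³), 62 ft³ left
storage unit 3: place B3 (84 ft³), 66 ft³ left
storage unit 4: place B4 (78 ft³), 72 ft³ left
storage unit 5: place B5 (76 ft³), 74 ft³ left
storage unit 6: place B6 (88 ft³), 62 ft³ left
storage unit 7: place B7 (77 ft³), 73 ft³ left
storage unit 8: place B8 (90 ft³), 60 ft³ left
storage unit 9: place B9 (86 ft³), 64 ft³ left
storage unit 10: place B10 (87 ft³), 63 ft³ left
storage unit 11: place B11 (82 ft³), 68 ft³ left
storage unit 12: place B12 (92 ft³), 58 ft³ left
storage unit 13: place B13 (76 ft³), 74 ft³ left
storage unit 14: place B14 (81 ft³), 69 ft³ left
14 storage units × 150 ft³ = 2100 ft³; used 1171 ft³; unused 929 ft³.

929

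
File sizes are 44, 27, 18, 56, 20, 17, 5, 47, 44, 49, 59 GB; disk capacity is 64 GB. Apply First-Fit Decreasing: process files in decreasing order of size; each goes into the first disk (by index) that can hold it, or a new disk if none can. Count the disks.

Sorted descending: 59, 56, 49, 47, 44, 44, 27, 20, 18, 17, 5.
disk 1: place 59 GB, 5 GB left
disk 2: place 56 GB, 8 GB left
disk 3: place 49 GB, 15 GB left
disk 4: place 47 GB, 17 GB left
disk 5: place 44 GB, 20 GB left
disk 6: place 44 GB, 20 GB left
disk 7: place 27 GB, 37 GB left
disk 5: place 20 GB, 0 GB left
disk 6: place 18 GB, 2 GB left
disk 4: place 17 GB, 0 GB left
disk 1: place 5 GB, 0 GB left
Final disks: [59,5] [56] [49] [47,17] [44,20] [44,18] [27].

7 disks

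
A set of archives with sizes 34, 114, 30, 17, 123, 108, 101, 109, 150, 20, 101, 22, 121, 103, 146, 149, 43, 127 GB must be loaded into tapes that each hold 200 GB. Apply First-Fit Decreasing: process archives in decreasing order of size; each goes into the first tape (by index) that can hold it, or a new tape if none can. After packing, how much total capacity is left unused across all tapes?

782

Sorted descending: 150, 149, 146, 127, 123, 121, 114, 109, 108, 103, 101, 101, 43, 34, 30, 22, 20, 17.
150 GB → tape 1 (remaining 50 GB)
149 GB → tape 2 (remaining 51 GB)
146 GB → tape 3 (remaining 54 GB)
127 GB → tape 4 (remaining 73 GB)
123 GB → tape 5 (remaining 77 GB)
121 GB → tape 6 (remaining 79 GB)
114 GB → tape 7 (remaining 86 GB)
109 GB → tape 8 (remaining 91 GB)
108 GB → tape 9 (remaining 92 GB)
103 GB → tape 10 (remaining 97 GB)
101 GB → tape 11 (remaining 99 GB)
101 GB → tape 12 (remaining 99 GB)
43 GB → tape 1 (remaining 7 GB)
34 GB → tape 2 (remaining 17 GB)
30 GB → tape 3 (remaining 24 GB)
22 GB → tape 3 (remaining 2 GB)
20 GB → tape 4 (remaining 53 GB)
17 GB → tape 2 (remaining 0 GB)
12 tapes × 200 GB = 2400 GB; used 1618 GB; unused 782 GB.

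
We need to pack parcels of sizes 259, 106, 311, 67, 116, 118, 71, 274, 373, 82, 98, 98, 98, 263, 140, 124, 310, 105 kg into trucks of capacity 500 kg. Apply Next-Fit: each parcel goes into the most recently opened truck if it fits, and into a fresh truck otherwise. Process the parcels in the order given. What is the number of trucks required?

8

259 kg → truck 1 (remaining 241 kg)
106 kg → truck 1 (remaining 135 kg)
311 kg → truck 2 (remaining 189 kg)
67 kg → truck 2 (remaining 122 kg)
116 kg → truck 2 (remaining 6 kg)
118 kg → truck 3 (remaining 382 kg)
71 kg → truck 3 (remaining 311 kg)
274 kg → truck 3 (remaining 37 kg)
373 kg → truck 4 (remaining 127 kg)
82 kg → truck 4 (remaining 45 kg)
98 kg → truck 5 (remaining 402 kg)
98 kg → truck 5 (remaining 304 kg)
98 kg → truck 5 (remaining 206 kg)
263 kg → truck 6 (remaining 237 kg)
140 kg → truck 6 (remaining 97 kg)
124 kg → truck 7 (remaining 376 kg)
310 kg → truck 7 (remaining 66 kg)
105 kg → truck 8 (remaining 395 kg)
Final trucks: [259,106] [311,67,116] [118,71,274] [373,82] [98,98,98] [263,140] [124,310] [105].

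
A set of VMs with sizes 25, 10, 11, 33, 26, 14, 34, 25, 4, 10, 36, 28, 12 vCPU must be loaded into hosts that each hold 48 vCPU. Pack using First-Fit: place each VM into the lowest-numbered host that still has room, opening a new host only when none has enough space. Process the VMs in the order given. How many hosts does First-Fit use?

7

25 vCPU → host 1 (remaining 23 vCPU)
10 vCPU → host 1 (remaining 13 vCPU)
11 vCPU → host 1 (remaining 2 vCPU)
33 vCPU → host 2 (remaining 15 vCPU)
26 vCPU → host 3 (remaining 22 vCPU)
14 vCPU → host 2 (remaining 1 vCPU)
34 vCPU → host 4 (remaining 14 vCPU)
25 vCPU → host 5 (remaining 23 vCPU)
4 vCPU → host 3 (remaining 18 vCPU)
10 vCPU → host 3 (remaining 8 vCPU)
36 vCPU → host 6 (remaining 12 vCPU)
28 vCPU → host 7 (remaining 20 vCPU)
12 vCPU → host 4 (remaining 2 vCPU)
Final hosts: [25,10,11] [33,14] [26,4,10] [34,12] [25] [36] [28].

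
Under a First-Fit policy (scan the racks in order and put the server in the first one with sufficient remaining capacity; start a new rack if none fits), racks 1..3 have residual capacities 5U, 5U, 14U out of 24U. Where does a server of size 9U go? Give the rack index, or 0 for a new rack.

3

Racks with room: rack 3 (14U).
The first with room is rack 3.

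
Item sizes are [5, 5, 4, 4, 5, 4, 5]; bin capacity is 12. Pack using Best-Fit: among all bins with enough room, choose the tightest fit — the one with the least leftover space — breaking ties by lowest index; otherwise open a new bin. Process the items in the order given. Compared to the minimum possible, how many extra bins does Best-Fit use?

Best-Fit: [5,5] [4,4,4] [5,5] → 3 bins.
Total size 32; any packing needs at least ⌈32/12⌉ = 3 bins.
So 3 is already optimal.

0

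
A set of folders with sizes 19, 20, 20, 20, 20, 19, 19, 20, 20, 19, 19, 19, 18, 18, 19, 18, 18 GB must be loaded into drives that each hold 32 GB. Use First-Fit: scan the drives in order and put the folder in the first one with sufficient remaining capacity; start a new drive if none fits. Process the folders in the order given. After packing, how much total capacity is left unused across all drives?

Put 19 GB in drive 1; 13 GB remain.
Put 20 GB in drive 2; 12 GB remain.
Put 20 GB in drive 3; 12 GB remain.
Put 20 GB in drive 4; 12 GB remain.
Put 20 GB in drive 5; 12 GB remain.
Put 19 GB in drive 6; 13 GB remain.
Put 19 GB in drive 7; 13 GB remain.
Put 20 GB in drive 8; 12 GB remain.
Put 20 GB in drive 9; 12 GB remain.
Put 19 GB in drive 10; 13 GB remain.
Put 19 GB in drive 11; 13 GB remain.
Put 19 GB in drive 12; 13 GB remain.
Put 18 GB in drive 13; 14 GB remain.
Put 18 GB in drive 14; 14 GB remain.
Put 19 GB in drive 15; 13 GB remain.
Put 18 GB in drive 16; 14 GB remain.
Put 18 GB in drive 17; 14 GB remain.
17 drives × 32 GB = 544 GB; used 325 GB; unused 219 GB.

219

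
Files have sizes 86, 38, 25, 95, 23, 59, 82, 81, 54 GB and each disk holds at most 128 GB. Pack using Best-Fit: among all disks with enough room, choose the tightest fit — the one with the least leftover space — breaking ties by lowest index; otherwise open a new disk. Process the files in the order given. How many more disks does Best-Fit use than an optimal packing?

Best-Fit: [86,38] [25,95] [23,59] [82] [81] [54] → 6 disks.
Total size 543 GB; any packing needs at least ⌈543/128⌉ = 5 disks.
An optimal packing achieves that bound: [95,25] [86,38] [82,23] [81] [59,54] → 5 disks.
Excess: 6 − 5 = 1.

1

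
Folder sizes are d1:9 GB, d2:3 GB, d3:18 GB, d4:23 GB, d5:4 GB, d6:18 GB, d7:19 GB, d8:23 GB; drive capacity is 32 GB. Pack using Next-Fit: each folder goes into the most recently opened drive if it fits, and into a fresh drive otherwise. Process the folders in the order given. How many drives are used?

5

Put d1 (9 GB) in drive 1; 23 GB remain.
Put d2 (3 GB) in drive 1; 20 GB remain.
Put d3 (18 GB) in drive 1; 2 GB remain.
Put d4 (23 GB) in drive 2; 9 GB remain.
Put d5 (4 GB) in drive 2; 5 GB remain.
Put d6 (18 GB) in drive 3; 14 GB remain.
Put d7 (19 GB) in drive 4; 13 GB remain.
Put d8 (23 GB) in drive 5; 9 GB remain.
Final drives: [9,3,18] [23,4] [18] [19] [23].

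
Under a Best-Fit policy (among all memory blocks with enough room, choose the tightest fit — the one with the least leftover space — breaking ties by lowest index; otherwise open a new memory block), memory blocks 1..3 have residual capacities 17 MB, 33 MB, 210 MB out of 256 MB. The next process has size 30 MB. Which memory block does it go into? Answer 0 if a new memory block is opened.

Memory blocks with room: memory block 2 (33 MB), memory block 3 (210 MB).
Tightest fit is memory block 2 with 33 MB free.

2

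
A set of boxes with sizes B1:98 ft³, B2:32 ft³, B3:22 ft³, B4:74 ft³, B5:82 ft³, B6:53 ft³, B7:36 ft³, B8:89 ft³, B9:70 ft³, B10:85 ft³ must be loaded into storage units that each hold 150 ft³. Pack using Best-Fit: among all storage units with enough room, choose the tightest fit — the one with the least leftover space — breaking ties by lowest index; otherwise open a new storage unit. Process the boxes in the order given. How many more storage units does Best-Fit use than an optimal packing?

Best-Fit: [98,32] [22,74,53] [82,36] [89] [70] [85] → 6 storage units.
Total size 641 ft³; any packing needs at least ⌈641/150⌉ = 5 storage units.
An optimal packing achieves that bound: [98,36] [89,53] [85,32,22] [82] [74,70] → 5 storage units.
Excess: 6 − 5 = 1.

1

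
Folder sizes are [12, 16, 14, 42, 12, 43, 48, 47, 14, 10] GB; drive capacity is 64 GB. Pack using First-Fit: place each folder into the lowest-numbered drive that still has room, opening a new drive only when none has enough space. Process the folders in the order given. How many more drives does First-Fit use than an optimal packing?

0

First-Fit: [12,16,14,12,10] [42,14] [43] [48] [47] → 5 drives.
Total size 258 GB; any packing needs at least ⌈258/64⌉ = 5 drives.
So 5 is already optimal.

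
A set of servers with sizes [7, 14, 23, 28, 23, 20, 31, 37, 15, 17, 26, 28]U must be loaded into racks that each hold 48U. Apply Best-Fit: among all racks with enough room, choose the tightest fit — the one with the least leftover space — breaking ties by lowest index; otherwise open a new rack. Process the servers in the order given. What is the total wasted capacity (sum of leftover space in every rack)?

Put 7U in rack 1; 41U remain.
Put 14U in rack 1; 27U remain.
Put 23U in rack 1; 4U remain.
Put 28U in rack 2; 20U remain.
Put 23U in rack 3; 25U remain.
Put 20U in rack 2; 0U remain.
Put 31U in rack 4; 17U remain.
Put 37U in rack 5; 11U remain.
Put 15U in rack 4; 2U remain.
Put 17U in rack 3; 8U remain.
Put 26U in rack 6; 22U remain.
Put 28U in rack 7; 20U remain.
7 racks × 48U = 336U; used 269U; unused 67U.

67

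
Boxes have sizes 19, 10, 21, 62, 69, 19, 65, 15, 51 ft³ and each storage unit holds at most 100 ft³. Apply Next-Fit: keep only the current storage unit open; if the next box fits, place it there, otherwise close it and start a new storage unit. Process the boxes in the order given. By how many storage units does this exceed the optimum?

1

Next-Fit: [19,10,21] [62] [69,19] [65,15] [51] → 5 storage units.
Total size 331 ft³; any packing needs at least ⌈331/100⌉ = 4 storage units.
An optimal packing achieves that bound: [69,21,10] [65,19,15] [62,19] [51] → 4 storage units.
Excess: 5 − 4 = 1.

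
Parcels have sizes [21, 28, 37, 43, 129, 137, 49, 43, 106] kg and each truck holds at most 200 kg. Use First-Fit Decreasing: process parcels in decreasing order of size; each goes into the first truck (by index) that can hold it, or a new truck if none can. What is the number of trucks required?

Sorted descending: 137, 129, 106, 49, 43, 43, 37, 28, 21.
137 kg → truck 1 (remaining 63 kg)
129 kg → truck 2 (remaining 71 kg)
106 kg → truck 3 (remaining 94 kg)
49 kg → truck 1 (remaining 14 kg)
43 kg → truck 2 (remaining 28 kg)
43 kg → truck 3 (remaining 51 kg)
37 kg → truck 3 (remaining 14 kg)
28 kg → truck 2 (remaining 0 kg)
21 kg → truck 4 (remaining 179 kg)
Final trucks: [137,49] [129,43,28] [106,43,37] [21].

4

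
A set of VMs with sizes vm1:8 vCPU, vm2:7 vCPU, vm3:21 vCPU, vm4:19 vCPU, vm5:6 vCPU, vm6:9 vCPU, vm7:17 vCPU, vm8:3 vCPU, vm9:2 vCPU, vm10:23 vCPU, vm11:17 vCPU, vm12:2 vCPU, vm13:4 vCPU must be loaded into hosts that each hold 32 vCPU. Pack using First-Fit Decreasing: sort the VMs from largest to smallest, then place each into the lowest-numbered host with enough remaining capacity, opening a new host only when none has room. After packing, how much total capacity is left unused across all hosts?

22

Sorted descending: 23, 21, 19, 17, 17, 9, 8, 7, 6, 4, 3, 2, 2.
23 vCPU → host 1 (remaining 9 vCPU)
21 vCPU → host 2 (remaining 11 vCPU)
19 vCPU → host 3 (remaining 13 vCPU)
17 vCPU → host 4 (remaining 15 vCPU)
17 vCPU → host 5 (remaining 15 vCPU)
9 vCPU → host 1 (remaining 0 vCPU)
8 vCPU → host 2 (remaining 3 vCPU)
7 vCPU → host 3 (remaining 6 vCPU)
6 vCPU → host 3 (remaining 0 vCPU)
4 vCPU → host 4 (remaining 11 vCPU)
3 vCPU → host 2 (remaining 0 vCPU)
2 vCPU → host 4 (remaining 9 vCPU)
2 vCPU → host 4 (remaining 7 vCPU)
5 hosts × 32 vCPU = 160 vCPU; used 138 vCPU; unused 22 vCPU.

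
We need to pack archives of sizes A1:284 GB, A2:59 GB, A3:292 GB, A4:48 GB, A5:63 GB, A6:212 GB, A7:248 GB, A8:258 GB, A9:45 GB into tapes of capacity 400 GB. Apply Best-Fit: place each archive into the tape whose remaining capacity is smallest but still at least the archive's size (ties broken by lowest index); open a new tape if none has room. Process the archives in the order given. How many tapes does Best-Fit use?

Put A1 (284 GB) in tape 1; 116 GB remain.
Put A2 (59 GB) in tape 1; 57 GB remain.
Put A3 (292 GB) in tape 2; 108 GB remain.
Put A4 (48 GB) in tape 1; 9 GB remain.
Put A5 (63 GB) in tape 2; 45 GB remain.
Put A6 (212 GB) in tape 3; 188 GB remain.
Put A7 (248 GB) in tape 4; 152 GB remain.
Put A8 (258 GB) in tape 5; 142 GB remain.
Put A9 (45 GB) in tape 2; 0 GB remain.
Final tapes: [284,59,48] [292,63,45] [212] [248] [258].

5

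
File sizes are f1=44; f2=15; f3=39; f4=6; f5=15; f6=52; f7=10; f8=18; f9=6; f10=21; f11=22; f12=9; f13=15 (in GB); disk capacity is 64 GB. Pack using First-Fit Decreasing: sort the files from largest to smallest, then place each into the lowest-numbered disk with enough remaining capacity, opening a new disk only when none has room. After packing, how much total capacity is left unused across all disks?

Sorted descending: 52, 44, 39, 22, 21, 18, 15, 15, 15, 10, 9, 6, 6.
Put 52 GB in disk 1; 12 GB remain.
Put 44 GB in disk 2; 20 GB remain.
Put 39 GB in disk 3; 25 GB remain.
Put 22 GB in disk 3; 3 GB remain.
Put 21 GB in disk 4; 43 GB remain.
Put 18 GB in disk 2; 2 GB remain.
Put 15 GB in disk 4; 28 GB remain.
Put 15 GB in disk 4; 13 GB remain.
Put 15 GB in disk 5; 49 GB remain.
Put 10 GB in disk 1; 2 GB remain.
Put 9 GB in disk 4; 4 GB remain.
Put 6 GB in disk 5; 43 GB remain.
Put 6 GB in disk 5; 37 GB remain.
5 disks × 64 GB = 320 GB; used 272 GB; unused 48 GB.

48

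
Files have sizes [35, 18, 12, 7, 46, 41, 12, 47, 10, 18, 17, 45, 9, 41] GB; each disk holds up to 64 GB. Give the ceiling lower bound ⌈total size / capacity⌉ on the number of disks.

6

Total size = 35 + 18 + 12 + 7 + 46 + 41 + 12 + 47 + 10 + 18 + 17 + 45 + 9 + 41 = 358 GB.
⌈358 / 64⌉ = 6.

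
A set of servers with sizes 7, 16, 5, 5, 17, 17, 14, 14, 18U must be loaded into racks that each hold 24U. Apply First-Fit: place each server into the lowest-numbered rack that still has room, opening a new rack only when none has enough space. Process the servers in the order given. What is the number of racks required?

7U → rack 1 (remaining 17U)
16U → rack 1 (remaining 1U)
5U → rack 2 (remaining 19U)
5U → rack 2 (remaining 14U)
17U → rack 3 (remaining 7U)
17U → rack 4 (remaining 7U)
14U → rack 2 (remaining 0U)
14U → rack 5 (remaining 10U)
18U → rack 6 (remaining 6U)

6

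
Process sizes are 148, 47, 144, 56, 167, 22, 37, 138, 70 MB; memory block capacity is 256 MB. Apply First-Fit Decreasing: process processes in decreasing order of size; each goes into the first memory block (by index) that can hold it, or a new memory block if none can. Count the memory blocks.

Sorted descending: 167, 148, 144, 138, 70, 56, 47, 37, 22.
memory block 1: place 167 MB, 89 MB left
memory block 2: place 148 MB, 108 MB left
memory block 3: place 144 MB, 112 MB left
memory block 4: place 138 MB, 118 MB left
memory block 1: place 70 MB, 19 MB left
memory block 2: place 56 MB, 52 MB left
memory block 2: place 47 MB, 5 MB left
memory block 3: place 37 MB, 75 MB left
memory block 3: place 22 MB, 53 MB left
Final memory blocks: [167,70] [148,56,47] [144,37,22] [138].

4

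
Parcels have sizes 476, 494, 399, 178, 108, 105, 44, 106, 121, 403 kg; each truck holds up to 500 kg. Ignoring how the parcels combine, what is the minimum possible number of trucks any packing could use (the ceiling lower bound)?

5

Total size = 476 + 494 + 399 + 178 + 108 + 105 + 44 + 106 + 121 + 403 = 2434 kg.
⌈2434 / 500⌉ = 5.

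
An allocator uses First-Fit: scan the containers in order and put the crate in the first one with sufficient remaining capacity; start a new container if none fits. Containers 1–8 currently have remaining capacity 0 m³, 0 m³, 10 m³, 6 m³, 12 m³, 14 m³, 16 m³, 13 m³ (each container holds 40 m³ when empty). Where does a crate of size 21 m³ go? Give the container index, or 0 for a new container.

0

No container has ≥ 21 m³ free, so a new container is opened.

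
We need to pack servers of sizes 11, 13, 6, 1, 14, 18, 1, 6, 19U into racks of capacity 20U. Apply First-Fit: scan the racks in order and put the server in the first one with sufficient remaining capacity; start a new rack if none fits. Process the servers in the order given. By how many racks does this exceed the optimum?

First-Fit: [11,6,1,1] [13,6] [14] [18] [19] → 5 racks.
Total size 89U; any packing needs at least ⌈89/20⌉ = 5 racks.
So 5 is already optimal.

0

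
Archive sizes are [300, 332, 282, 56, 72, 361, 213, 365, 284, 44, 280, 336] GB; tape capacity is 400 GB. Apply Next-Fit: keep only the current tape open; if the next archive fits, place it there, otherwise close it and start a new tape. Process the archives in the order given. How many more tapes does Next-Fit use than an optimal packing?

Next-Fit: [300] [332] [282,56] [72] [361] [213] [365] [284,44] [280] [336] → 10 tapes.
9 archives exceed 200 GB (half the capacity), and no two of those can share a tape, so at least 9 tapes are needed.
An optimal packing achieves that bound: [365] [361] [336,56] [332,44] [300,72] [284] [282] [280] [213] → 9 tapes.
Excess: 10 − 9 = 1.

1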